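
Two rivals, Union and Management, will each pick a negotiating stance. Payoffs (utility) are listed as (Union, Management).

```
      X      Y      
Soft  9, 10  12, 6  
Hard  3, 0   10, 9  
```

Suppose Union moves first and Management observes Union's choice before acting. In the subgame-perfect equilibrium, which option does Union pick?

Hard

Backward induction with Union moving first.
- Soft: Management compares 10, 6 and picks X; Union would get 9.
- Hard: Management compares 0, 9 and picks Y; Union would get 10.
Maximizing over 9, 10, Union chooses Hard. Subgame-perfect outcome: (Hard, Y) with payoffs (10, 9).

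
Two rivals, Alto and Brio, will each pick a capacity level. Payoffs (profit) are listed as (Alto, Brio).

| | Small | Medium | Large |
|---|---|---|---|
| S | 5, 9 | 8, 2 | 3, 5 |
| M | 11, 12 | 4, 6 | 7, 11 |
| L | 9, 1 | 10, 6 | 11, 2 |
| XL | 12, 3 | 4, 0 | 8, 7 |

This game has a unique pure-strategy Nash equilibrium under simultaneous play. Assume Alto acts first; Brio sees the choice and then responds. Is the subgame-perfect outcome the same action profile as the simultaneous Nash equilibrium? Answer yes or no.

no

Brio best-responds to each possible Alto move:
- S → Brio plays Small (best of 9, 2, 5); Alto gets 5.
- M → Brio plays Small (best of 12, 6, 11); Alto gets 11.
- L → Brio plays Medium (best of 1, 6, 2); Alto gets 10.
- XL → Brio plays Large (best of 3, 0, 7); Alto gets 8.
Alto's induced payoffs are 5, 11, 10, 8, so Alto commits to M. Subgame-perfect outcome: (M, Small) with payoffs (11, 12).
For the simultaneous game, intersect best replies.
Alto's best replies: Small→XL; Medium→L; Large→L.
Brio's best replies: S→Small; M→Small; L→Medium; XL→Large.
The unique mutual best reply is (L, Medium), giving (10, 6).
Sequential outcome (M, Small) differs from the Nash profile (L, Medium).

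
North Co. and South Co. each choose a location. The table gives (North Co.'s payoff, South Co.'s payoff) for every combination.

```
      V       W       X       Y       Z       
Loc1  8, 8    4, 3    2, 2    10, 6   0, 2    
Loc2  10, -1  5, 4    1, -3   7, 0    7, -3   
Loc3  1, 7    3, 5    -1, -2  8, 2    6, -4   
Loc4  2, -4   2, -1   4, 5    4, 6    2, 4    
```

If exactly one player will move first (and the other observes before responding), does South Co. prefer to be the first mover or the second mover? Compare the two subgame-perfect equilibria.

If North Co. leads: South Co.'s best replies are Loc1→V, Loc2→W, Loc3→V, Loc4→Y; North Co.'s induced payoffs 8, 5, 1, 4; outcome (Loc1, V), payoffs (8, 8).
If South Co. leads: North Co.'s best replies are V→Loc2, W→Loc2, X→Loc4, Y→Loc1, Z→Loc2; South Co.'s induced payoffs -1, 4, 5, 6, -3; outcome (Loc1, Y), payoffs (10, 6).
South Co. gets 6 moving first and 8 moving second, so South Co. prefers to move second.

second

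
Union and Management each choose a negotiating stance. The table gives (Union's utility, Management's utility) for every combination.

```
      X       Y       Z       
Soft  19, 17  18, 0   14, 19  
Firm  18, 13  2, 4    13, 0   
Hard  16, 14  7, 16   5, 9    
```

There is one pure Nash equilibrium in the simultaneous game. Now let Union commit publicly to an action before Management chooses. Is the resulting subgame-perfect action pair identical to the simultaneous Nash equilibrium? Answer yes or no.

Backward induction with Union moving first.
- Soft: Management compares 17, 0, 19 and picks Z; Union would get 14.
- Firm: Management compares 13, 4, 0 and picks X; Union would get 18.
- Hard: Management compares 14, 16, 9 and picks Y; Union would get 7.
Maximizing over 14, 18, 7, Union chooses Firm. Subgame-perfect outcome: (Firm, X) with payoffs (18, 13).
Now find the simultaneous Nash equilibrium.
Union's best replies: X→Soft; Y→Soft; Z→Soft.
Management's best replies: Soft→Z; Firm→X; Hard→Y.
Only (Soft, Z) has each player best-responding; Nash payoffs (14, 19).
Sequential outcome (Firm, X) differs from the Nash profile (Soft, Z).

no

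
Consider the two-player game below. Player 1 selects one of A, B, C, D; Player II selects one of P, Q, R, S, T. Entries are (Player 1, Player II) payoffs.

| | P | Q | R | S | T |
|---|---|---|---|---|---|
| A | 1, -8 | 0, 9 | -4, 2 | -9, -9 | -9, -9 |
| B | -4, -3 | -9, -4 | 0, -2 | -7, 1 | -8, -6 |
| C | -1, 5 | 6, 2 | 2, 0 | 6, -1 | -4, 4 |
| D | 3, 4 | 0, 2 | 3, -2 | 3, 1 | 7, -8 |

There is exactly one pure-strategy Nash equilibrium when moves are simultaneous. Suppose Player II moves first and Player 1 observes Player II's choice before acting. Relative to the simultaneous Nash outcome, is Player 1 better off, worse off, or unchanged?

unchanged

Player 1 best-responds to each possible Player II move:
- P: BR = D, leader payoff 4.
- Q: BR = C, leader payoff 2.
- R: BR = D, leader payoff -2.
- S: BR = C, leader payoff -1.
- T: BR = D, leader payoff -8.
Maximizing over 4, 2, -2, -1, -8, Player II chooses P. Subgame-perfect outcome: (D, P) with payoffs (3, 4).
For the simultaneous game, intersect best replies.
Player 1's best replies: P→D; Q→C; R→D; S→C; T→D.
Player II's best replies: A→Q; B→S; C→P; D→P.
The unique mutual best reply is (D, P), giving (3, 4).
Player 1 earns 3 sequentially versus 3 at the Nash outcome: unchanged.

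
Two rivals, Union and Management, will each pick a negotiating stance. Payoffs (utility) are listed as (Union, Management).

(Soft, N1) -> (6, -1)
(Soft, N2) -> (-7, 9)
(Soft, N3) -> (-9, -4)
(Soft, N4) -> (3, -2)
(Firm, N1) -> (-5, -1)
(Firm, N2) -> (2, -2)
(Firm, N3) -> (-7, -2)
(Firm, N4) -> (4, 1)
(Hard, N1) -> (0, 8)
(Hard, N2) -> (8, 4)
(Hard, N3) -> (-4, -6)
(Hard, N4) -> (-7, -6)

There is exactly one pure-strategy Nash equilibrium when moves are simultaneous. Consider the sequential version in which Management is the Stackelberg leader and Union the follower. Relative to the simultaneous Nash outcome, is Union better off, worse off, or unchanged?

Work backward from Union's decision.
- N1: BR = Soft, leader payoff -1.
- N2: BR = Hard, leader payoff 4.
- N3: BR = Hard, leader payoff -6.
- N4: BR = Firm, leader payoff 1.
Among -1, 4, -6, 1, the best is 4 at N2. Subgame-perfect outcome: (Hard, N2) with payoffs (8, 4).
Under simultaneous play:
Union's best replies: N1→Soft; N2→Hard; N3→Hard; N4→Firm.
Management's best replies: Soft→N2; Firm→N4; Hard→N1.
The unique mutual best reply is (Firm, N4), giving (4, 1).
Union earns 8 sequentially versus 4 at the Nash outcome: better off.

better off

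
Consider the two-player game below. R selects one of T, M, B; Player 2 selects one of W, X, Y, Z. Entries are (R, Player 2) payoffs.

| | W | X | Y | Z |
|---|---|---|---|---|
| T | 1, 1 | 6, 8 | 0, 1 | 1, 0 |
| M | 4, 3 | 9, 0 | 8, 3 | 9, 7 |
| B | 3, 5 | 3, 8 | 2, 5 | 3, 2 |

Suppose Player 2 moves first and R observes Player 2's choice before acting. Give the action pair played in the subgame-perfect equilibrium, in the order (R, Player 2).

R best-responds to each possible Player 2 move:
- W: R compares 1, 4, 3 and picks M; Player 2 would get 3.
- X: R compares 6, 9, 3 and picks M; Player 2 would get 0.
- Y: R compares 0, 8, 2 and picks M; Player 2 would get 3.
- Z: R compares 1, 9, 3 and picks M; Player 2 would get 7.
Player 2's induced payoffs are 3, 0, 3, 7, so Player 2 commits to Z. Subgame-perfect outcome: (M, Z) with payoffs (9, 7).

(M, Z)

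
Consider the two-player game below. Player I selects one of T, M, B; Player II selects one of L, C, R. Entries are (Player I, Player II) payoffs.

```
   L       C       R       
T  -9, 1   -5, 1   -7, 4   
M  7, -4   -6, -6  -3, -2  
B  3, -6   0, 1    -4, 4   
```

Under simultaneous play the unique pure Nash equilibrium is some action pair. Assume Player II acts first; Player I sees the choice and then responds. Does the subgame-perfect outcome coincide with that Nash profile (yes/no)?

Player I best-responds to each possible Player II move:
- L: BR = M, leader payoff -4.
- C: BR = B, leader payoff 1.
- R: BR = M, leader payoff -2.
Among -4, 1, -2, the best is 1 at C. Subgame-perfect outcome: (B, C) with payoffs (0, 1).
Under simultaneous play:
Player I's best replies: L→M; C→B; R→M.
Player II's best replies: T→R; M→R; B→R.
Only (M, R) has each player best-responding; Nash payoffs (-3, -2).
Sequential outcome (B, C) differs from the Nash profile (M, R).

no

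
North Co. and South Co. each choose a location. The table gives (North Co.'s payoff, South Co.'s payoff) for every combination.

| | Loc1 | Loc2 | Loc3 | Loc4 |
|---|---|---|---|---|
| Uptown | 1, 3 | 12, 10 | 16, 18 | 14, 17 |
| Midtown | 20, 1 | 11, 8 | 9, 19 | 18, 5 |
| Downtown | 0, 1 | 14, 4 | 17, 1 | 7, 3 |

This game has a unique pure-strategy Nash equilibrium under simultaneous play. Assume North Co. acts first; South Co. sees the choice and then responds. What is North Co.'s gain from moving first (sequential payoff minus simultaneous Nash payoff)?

2

Backward induction with North Co. moving first.
- Uptown → South Co. plays Loc3 (best of 3, 10, 18, 17); North Co. gets 16.
- Midtown → South Co. plays Loc3 (best of 1, 8, 19, 5); North Co. gets 9.
- Downtown → South Co. plays Loc2 (best of 1, 4, 1, 3); North Co. gets 14.
North Co.'s induced payoffs are 16, 9, 14, so North Co. commits to Uptown. Subgame-perfect outcome: (Uptown, Loc3) with payoffs (16, 18).
For the simultaneous game, intersect best replies.
North Co.'s best replies: Loc1→Midtown; Loc2→Downtown; Loc3→Downtown; Loc4→Midtown.
South Co.'s best replies: Uptown→Loc3; Midtown→Loc3; Downtown→Loc2.
Only (Downtown, Loc2) has each player best-responding; Nash payoffs (14, 4).
North Co.'s commitment gain: 16 − 14 = 2.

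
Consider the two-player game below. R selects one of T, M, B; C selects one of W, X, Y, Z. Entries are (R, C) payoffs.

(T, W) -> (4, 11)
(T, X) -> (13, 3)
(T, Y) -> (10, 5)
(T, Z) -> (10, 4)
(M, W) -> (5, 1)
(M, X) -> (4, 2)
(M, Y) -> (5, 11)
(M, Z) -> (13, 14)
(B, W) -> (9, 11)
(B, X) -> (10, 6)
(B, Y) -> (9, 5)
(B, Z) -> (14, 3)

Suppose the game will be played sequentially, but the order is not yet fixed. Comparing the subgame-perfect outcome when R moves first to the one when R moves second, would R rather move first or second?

If R leads: C's best replies are T→W, M→Z, B→W; R's induced payoffs 4, 13, 9; outcome (M, Z), payoffs (13, 14).
If C leads: R's best replies are W→B, X→T, Y→T, Z→B; C's induced payoffs 11, 3, 5, 3; outcome (B, W), payoffs (9, 11).
R gets 13 moving first and 9 moving second, so R prefers to move first.

first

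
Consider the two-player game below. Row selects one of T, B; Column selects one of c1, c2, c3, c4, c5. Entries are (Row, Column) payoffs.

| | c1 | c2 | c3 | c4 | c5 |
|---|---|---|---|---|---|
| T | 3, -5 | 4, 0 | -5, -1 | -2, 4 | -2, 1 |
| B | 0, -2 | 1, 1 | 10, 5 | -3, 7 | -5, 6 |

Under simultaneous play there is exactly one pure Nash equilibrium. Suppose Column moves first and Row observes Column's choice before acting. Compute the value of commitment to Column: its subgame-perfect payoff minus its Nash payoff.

1

Row best-responds to each possible Column move:
- c1: BR = T, leader payoff -5.
- c2: BR = T, leader payoff 0.
- c3: BR = B, leader payoff 5.
- c4: BR = T, leader payoff 4.
- c5: BR = T, leader payoff 1.
Among -5, 0, 5, 4, 1, the best is 5 at c3. Subgame-perfect outcome: (B, c3) with payoffs (10, 5).
Under simultaneous play:
Row's best replies: c1→T; c2→T; c3→B; c4→T; c5→T.
Column's best replies: T→c4; B→c4.
Only (T, c4) has each player best-responding; Nash payoffs (-2, 4).
Column's commitment gain: 5 − 4 = 1.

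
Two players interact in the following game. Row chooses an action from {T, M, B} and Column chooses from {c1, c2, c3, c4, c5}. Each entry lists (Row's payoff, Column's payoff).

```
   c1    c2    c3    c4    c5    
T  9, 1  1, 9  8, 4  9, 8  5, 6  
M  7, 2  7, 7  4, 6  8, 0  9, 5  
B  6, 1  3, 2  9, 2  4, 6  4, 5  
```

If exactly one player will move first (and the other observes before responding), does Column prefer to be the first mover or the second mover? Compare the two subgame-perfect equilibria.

If Row leads: Column's best replies are T→c2, M→c2, B→c4; Row's induced payoffs 1, 7, 4; outcome (M, c2), payoffs (7, 7).
If Column leads: Row's best replies are c1→T, c2→M, c3→B, c4→T, c5→M; Column's induced payoffs 1, 7, 2, 8, 5; outcome (T, c4), payoffs (9, 8).
Column gets 8 moving first and 7 moving second, so Column prefers to move first.

first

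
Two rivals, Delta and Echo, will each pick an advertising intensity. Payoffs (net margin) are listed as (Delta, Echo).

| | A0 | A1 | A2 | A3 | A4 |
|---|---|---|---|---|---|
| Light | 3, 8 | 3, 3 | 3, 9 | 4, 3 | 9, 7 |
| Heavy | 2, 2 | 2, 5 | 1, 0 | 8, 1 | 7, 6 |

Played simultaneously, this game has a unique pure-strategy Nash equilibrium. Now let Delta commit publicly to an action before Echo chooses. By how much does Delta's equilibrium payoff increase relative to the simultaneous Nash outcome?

4

Solve by backward induction (Delta leads).
- Light: BR = A2, leader payoff 3.
- Heavy: BR = A4, leader payoff 7.
Delta's induced payoffs are 3, 7, so Delta commits to Heavy. Subgame-perfect outcome: (Heavy, A4) with payoffs (7, 6).
Under simultaneous play:
Delta's best replies: A0→Light; A1→Light; A2→Light; A3→Heavy; A4→Light.
Echo's best replies: Light→A2; Heavy→A4.
Only (Light, A2) has each player best-responding; Nash payoffs (3, 9).
Delta's commitment gain: 7 − 3 = 4.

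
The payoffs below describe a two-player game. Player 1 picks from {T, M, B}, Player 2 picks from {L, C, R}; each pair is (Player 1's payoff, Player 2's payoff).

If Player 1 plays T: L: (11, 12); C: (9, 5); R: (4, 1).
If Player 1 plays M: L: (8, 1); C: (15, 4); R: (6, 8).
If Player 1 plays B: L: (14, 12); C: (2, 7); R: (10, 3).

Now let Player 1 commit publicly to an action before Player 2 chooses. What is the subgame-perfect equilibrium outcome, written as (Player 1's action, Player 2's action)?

(B, L)

Work backward from Player 2's decision.
- T: Player 2 compares 12, 5, 1 and picks L; Player 1 would get 11.
- M: Player 2 compares 1, 4, 8 and picks R; Player 1 would get 6.
- B: Player 2 compares 12, 7, 3 and picks L; Player 1 would get 14.
Player 1's induced payoffs are 11, 6, 14, so Player 1 commits to B. Subgame-perfect outcome: (B, L) with payoffs (14, 12).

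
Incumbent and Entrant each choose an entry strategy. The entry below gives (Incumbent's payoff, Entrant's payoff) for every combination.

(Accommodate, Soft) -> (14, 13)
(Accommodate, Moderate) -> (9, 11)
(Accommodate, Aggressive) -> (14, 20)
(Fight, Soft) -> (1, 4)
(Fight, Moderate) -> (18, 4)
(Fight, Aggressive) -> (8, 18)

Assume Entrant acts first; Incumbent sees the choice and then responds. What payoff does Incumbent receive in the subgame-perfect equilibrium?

Incumbent best-responds to each possible Entrant move:
- Soft: Incumbent compares 14, 1 and picks Accommodate; Entrant would get 13.
- Moderate: Incumbent compares 9, 18 and picks Fight; Entrant would get 4.
- Aggressive: Incumbent compares 14, 8 and picks Accommodate; Entrant would get 20.
Among 13, 4, 20, the best is 20 at Aggressive. Subgame-perfect outcome: (Accommodate, Aggressive) with payoffs (14, 20).

14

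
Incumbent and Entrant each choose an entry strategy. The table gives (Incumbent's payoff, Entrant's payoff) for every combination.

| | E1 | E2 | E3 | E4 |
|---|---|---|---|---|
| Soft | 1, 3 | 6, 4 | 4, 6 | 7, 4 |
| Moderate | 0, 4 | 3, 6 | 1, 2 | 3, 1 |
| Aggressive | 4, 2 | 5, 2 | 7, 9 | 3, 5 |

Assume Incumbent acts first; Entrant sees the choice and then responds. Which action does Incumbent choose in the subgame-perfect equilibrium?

Aggressive

Work backward from Entrant's decision.
- Soft: BR = E3, leader payoff 4.
- Moderate: BR = E2, leader payoff 3.
- Aggressive: BR = E3, leader payoff 7.
Incumbent's induced payoffs are 4, 3, 7, so Incumbent commits to Aggressive. Subgame-perfect outcome: (Aggressive, E3) with payoffs (7, 9).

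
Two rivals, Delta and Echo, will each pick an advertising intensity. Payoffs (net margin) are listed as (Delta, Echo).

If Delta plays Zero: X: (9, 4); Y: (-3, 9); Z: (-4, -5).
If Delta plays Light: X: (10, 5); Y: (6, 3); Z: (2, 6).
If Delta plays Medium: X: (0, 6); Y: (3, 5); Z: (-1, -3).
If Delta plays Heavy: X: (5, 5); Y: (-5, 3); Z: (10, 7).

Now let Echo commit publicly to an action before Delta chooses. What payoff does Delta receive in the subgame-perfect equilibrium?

10

Delta best-responds to each possible Echo move:
- X → Delta plays Light (best of 9, 10, 0, 5); Echo gets 5.
- Y → Delta plays Light (best of -3, 6, 3, -5); Echo gets 3.
- Z → Delta plays Heavy (best of -4, 2, -1, 10); Echo gets 7.
Maximizing over 5, 3, 7, Echo chooses Z. Subgame-perfect outcome: (Heavy, Z) with payoffs (10, 7).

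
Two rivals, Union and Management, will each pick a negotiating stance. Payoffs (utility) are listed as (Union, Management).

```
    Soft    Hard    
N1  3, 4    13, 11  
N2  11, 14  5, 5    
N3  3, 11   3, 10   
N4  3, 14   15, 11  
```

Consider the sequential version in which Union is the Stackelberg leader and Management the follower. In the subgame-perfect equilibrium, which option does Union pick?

Work backward from Management's decision.
- N1: Management compares 4, 11 and picks Hard; Union would get 13.
- N2: Management compares 14, 5 and picks Soft; Union would get 11.
- N3: Management compares 11, 10 and picks Soft; Union would get 3.
- N4: Management compares 14, 11 and picks Soft; Union would get 3.
Among 13, 11, 3, 3, the best is 13 at N1. Subgame-perfect outcome: (N1, Hard) with payoffs (13, 11).

N1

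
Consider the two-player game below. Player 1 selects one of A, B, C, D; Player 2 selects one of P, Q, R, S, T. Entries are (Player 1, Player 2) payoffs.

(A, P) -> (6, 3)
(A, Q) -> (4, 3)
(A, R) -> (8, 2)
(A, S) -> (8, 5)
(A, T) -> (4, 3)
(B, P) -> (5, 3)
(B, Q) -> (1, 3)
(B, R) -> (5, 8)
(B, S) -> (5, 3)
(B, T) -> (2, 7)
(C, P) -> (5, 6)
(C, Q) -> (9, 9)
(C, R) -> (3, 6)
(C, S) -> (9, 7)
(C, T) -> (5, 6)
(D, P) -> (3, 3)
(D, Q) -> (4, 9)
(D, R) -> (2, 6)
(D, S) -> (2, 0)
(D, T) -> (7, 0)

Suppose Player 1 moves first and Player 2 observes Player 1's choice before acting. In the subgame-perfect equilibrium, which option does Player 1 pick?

Work backward from Player 2's decision.
- A → Player 2 plays S (best of 3, 3, 2, 5, 3); Player 1 gets 8.
- B → Player 2 plays R (best of 3, 3, 8, 3, 7); Player 1 gets 5.
- C → Player 2 plays Q (best of 6, 9, 6, 7, 6); Player 1 gets 9.
- D → Player 2 plays Q (best of 3, 9, 6, 0, 0); Player 1 gets 4.
Maximizing over 8, 5, 9, 4, Player 1 chooses C. Subgame-perfect outcome: (C, Q) with payoffs (9, 9).

C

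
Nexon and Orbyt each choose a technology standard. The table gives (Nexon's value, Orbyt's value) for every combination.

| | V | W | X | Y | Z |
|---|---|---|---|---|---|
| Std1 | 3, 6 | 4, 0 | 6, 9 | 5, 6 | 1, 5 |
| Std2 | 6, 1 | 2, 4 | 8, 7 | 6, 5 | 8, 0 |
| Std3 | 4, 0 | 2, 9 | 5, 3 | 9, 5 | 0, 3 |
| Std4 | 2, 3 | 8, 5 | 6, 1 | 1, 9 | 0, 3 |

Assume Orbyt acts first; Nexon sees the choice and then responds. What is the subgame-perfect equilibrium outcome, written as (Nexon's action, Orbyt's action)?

(Std2, X)

Nexon best-responds to each possible Orbyt move:
- V: BR = Std2, leader payoff 1.
- W: BR = Std4, leader payoff 5.
- X: BR = Std2, leader payoff 7.
- Y: BR = Std3, leader payoff 5.
- Z: BR = Std2, leader payoff 0.
Orbyt's induced payoffs are 1, 5, 7, 5, 0, so Orbyt commits to X. Subgame-perfect outcome: (Std2, X) with payoffs (8, 7).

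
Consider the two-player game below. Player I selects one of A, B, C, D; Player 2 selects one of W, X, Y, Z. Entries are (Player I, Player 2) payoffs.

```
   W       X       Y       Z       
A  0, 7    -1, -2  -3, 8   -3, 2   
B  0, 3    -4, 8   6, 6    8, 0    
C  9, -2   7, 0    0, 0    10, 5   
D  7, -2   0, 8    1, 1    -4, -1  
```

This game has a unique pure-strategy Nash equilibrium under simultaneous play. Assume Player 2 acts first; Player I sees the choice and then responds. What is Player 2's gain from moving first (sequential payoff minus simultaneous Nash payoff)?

Backward induction with Player 2 moving first.
- W: Player I compares 0, 0, 9, 7 and picks C; Player 2 would get -2.
- X: Player I compares -1, -4, 7, 0 and picks C; Player 2 would get 0.
- Y: Player I compares -3, 6, 0, 1 and picks B; Player 2 would get 6.
- Z: Player I compares -3, 8, 10, -4 and picks C; Player 2 would get 5.
Maximizing over -2, 0, 6, 5, Player 2 chooses Y. Subgame-perfect outcome: (B, Y) with payoffs (6, 6).
Now find the simultaneous Nash equilibrium.
Player I's best replies: W→C; X→C; Y→B; Z→C.
Player 2's best replies: A→Y; B→X; C→Z; D→X.
Only (C, Z) has each player best-responding; Nash payoffs (10, 5).
Player 2's commitment gain: 6 − 5 = 1.

1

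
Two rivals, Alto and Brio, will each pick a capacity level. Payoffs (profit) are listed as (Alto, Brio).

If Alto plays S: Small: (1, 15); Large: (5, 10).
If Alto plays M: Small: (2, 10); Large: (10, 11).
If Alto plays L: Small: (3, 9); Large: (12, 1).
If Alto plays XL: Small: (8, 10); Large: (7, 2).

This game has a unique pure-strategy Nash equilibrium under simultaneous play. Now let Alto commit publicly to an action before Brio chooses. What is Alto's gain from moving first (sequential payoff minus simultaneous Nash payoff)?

2

Backward induction with Alto moving first.
- S: Brio compares 15, 10 and picks Small; Alto would get 1.
- M: Brio compares 10, 11 and picks Large; Alto would get 10.
- L: Brio compares 9, 1 and picks Small; Alto would get 3.
- XL: Brio compares 10, 2 and picks Small; Alto would get 8.
Among 1, 10, 3, 8, the best is 10 at M. Subgame-perfect outcome: (M, Large) with payoffs (10, 11).
Under simultaneous play:
Alto's best replies: Small→XL; Large→L.
Brio's best replies: S→Small; M→Large; L→Small; XL→Small.
Only (XL, Small) has each player best-responding; Nash payoffs (8, 10).
Alto's commitment gain: 10 − 8 = 2.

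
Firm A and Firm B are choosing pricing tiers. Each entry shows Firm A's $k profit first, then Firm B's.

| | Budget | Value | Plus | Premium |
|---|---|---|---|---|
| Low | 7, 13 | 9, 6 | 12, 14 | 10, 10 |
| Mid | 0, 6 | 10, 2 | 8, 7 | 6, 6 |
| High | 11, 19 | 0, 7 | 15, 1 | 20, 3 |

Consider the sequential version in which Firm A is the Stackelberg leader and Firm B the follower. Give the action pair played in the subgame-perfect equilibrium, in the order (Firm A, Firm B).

Firm B best-responds to each possible Firm A move:
- Low → Firm B plays Plus (best of 13, 6, 14, 10); Firm A gets 12.
- Mid → Firm B plays Plus (best of 6, 2, 7, 6); Firm A gets 8.
- High → Firm B plays Budget (best of 19, 7, 1, 3); Firm A gets 11.
Firm A's induced payoffs are 12, 8, 11, so Firm A commits to Low. Subgame-perfect outcome: (Low, Plus) with payoffs (12, 14).

(Low, Plus)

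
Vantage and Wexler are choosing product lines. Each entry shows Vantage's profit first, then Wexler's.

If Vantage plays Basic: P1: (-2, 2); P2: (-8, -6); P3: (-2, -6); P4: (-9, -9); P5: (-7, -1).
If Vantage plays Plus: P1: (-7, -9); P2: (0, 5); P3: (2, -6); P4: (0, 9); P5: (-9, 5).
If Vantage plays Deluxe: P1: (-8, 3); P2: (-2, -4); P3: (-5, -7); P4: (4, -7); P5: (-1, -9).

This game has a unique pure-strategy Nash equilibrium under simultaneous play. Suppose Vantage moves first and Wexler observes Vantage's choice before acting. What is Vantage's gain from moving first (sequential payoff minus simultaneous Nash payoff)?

2

Backward induction with Vantage moving first.
- Basic: Wexler compares 2, -6, -6, -9, -1 and picks P1; Vantage would get -2.
- Plus: Wexler compares -9, 5, -6, 9, 5 and picks P4; Vantage would get 0.
- Deluxe: Wexler compares 3, -4, -7, -7, -9 and picks P1; Vantage would get -8.
Among -2, 0, -8, the best is 0 at Plus. Subgame-perfect outcome: (Plus, P4) with payoffs (0, 9).
Under simultaneous play:
Vantage's best replies: P1→Basic; P2→Plus; P3→Plus; P4→Deluxe; P5→Deluxe.
Wexler's best replies: Basic→P1; Plus→P4; Deluxe→P1.
Only (Basic, P1) has each player best-responding; Nash payoffs (-2, 2).
Vantage's commitment gain: 0 − -2 = 2.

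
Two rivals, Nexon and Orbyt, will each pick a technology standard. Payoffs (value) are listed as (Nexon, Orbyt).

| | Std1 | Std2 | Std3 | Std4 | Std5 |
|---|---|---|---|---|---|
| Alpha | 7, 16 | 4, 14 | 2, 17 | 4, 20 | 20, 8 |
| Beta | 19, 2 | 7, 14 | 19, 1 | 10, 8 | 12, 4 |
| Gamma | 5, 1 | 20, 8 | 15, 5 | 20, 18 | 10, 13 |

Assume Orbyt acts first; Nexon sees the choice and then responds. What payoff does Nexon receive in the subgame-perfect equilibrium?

20

Backward induction with Orbyt moving first.
- Std1 → Nexon plays Beta (best of 7, 19, 5); Orbyt gets 2.
- Std2 → Nexon plays Gamma (best of 4, 7, 20); Orbyt gets 8.
- Std3 → Nexon plays Beta (best of 2, 19, 15); Orbyt gets 1.
- Std4 → Nexon plays Gamma (best of 4, 10, 20); Orbyt gets 18.
- Std5 → Nexon plays Alpha (best of 20, 12, 10); Orbyt gets 8.
Maximizing over 2, 8, 1, 18, 8, Orbyt chooses Std4. Subgame-perfect outcome: (Gamma, Std4) with payoffs (20, 18).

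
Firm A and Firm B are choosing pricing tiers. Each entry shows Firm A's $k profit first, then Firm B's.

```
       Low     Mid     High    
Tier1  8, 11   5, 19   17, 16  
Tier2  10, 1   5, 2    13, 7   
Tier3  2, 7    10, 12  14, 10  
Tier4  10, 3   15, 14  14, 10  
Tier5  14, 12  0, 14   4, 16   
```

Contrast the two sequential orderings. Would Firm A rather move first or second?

second

If Firm A leads: Firm B's best replies are Tier1→Mid, Tier2→High, Tier3→Mid, Tier4→Mid, Tier5→High; Firm A's induced payoffs 5, 13, 10, 15, 4; outcome (Tier4, Mid), payoffs (15, 14).
If Firm B leads: Firm A's best replies are Low→Tier5, Mid→Tier4, High→Tier1; Firm B's induced payoffs 12, 14, 16; outcome (Tier1, High), payoffs (17, 16).
Firm A gets 15 moving first and 17 moving second, so Firm A prefers to move second.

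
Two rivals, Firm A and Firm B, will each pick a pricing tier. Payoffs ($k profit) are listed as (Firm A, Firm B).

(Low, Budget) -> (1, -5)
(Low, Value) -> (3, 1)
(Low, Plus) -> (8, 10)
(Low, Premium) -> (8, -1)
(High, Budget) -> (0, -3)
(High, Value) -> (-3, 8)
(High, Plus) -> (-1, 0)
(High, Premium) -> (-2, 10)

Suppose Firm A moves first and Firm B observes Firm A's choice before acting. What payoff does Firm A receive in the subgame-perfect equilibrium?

Firm B best-responds to each possible Firm A move:
- Low: BR = Plus, leader payoff 8.
- High: BR = Premium, leader payoff -2.
Firm A's induced payoffs are 8, -2, so Firm A commits to Low. Subgame-perfect outcome: (Low, Plus) with payoffs (8, 10).

8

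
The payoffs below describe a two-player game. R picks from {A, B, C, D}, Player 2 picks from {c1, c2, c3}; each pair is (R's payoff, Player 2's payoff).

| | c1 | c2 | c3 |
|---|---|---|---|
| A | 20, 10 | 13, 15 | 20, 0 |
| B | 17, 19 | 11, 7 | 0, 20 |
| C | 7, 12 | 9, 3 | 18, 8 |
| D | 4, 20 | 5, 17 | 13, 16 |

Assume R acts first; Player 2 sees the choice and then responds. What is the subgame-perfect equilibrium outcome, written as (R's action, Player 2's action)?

Player 2 best-responds to each possible R move:
- A → Player 2 plays c2 (best of 10, 15, 0); R gets 13.
- B → Player 2 plays c3 (best of 19, 7, 20); R gets 0.
- C → Player 2 plays c1 (best of 12, 3, 8); R gets 7.
- D → Player 2 plays c1 (best of 20, 17, 16); R gets 4.
R's induced payoffs are 13, 0, 7, 4, so R commits to A. Subgame-perfect outcome: (A, c2) with payoffs (13, 15).

(A, c2)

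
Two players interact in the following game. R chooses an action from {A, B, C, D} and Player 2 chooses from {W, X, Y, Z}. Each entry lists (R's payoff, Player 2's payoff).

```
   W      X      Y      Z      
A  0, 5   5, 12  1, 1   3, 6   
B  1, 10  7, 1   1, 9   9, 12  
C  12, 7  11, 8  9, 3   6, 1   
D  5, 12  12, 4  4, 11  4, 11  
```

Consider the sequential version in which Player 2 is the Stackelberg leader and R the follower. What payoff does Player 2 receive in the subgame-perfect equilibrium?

12

R best-responds to each possible Player 2 move:
- W: BR = C, leader payoff 7.
- X: BR = D, leader payoff 4.
- Y: BR = C, leader payoff 3.
- Z: BR = B, leader payoff 12.
Player 2's induced payoffs are 7, 4, 3, 12, so Player 2 commits to Z. Subgame-perfect outcome: (B, Z) with payoffs (9, 12).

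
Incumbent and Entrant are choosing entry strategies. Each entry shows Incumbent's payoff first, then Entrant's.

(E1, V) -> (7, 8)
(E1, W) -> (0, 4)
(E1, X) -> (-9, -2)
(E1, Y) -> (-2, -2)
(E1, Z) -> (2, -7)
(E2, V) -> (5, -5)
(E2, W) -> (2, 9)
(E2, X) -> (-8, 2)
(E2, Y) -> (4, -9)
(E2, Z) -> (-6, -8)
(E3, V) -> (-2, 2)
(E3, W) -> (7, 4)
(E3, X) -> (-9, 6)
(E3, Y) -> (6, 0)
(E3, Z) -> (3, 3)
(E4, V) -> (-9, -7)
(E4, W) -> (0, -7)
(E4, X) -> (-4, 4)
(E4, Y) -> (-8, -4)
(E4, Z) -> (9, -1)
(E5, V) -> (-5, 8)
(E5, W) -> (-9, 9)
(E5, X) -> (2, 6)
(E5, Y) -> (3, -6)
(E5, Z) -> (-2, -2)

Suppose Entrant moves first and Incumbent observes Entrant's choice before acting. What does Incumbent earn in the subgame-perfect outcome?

Work backward from Incumbent's decision.
- V → Incumbent plays E1 (best of 7, 5, -2, -9, -5); Entrant gets 8.
- W → Incumbent plays E3 (best of 0, 2, 7, 0, -9); Entrant gets 4.
- X → Incumbent plays E5 (best of -9, -8, -9, -4, 2); Entrant gets 6.
- Y → Incumbent plays E3 (best of -2, 4, 6, -8, 3); Entrant gets 0.
- Z → Incumbent plays E4 (best of 2, -6, 3, 9, -2); Entrant gets -1.
Entrant's induced payoffs are 8, 4, 6, 0, -1, so Entrant commits to V. Subgame-perfect outcome: (E1, V) with payoffs (7, 8).

7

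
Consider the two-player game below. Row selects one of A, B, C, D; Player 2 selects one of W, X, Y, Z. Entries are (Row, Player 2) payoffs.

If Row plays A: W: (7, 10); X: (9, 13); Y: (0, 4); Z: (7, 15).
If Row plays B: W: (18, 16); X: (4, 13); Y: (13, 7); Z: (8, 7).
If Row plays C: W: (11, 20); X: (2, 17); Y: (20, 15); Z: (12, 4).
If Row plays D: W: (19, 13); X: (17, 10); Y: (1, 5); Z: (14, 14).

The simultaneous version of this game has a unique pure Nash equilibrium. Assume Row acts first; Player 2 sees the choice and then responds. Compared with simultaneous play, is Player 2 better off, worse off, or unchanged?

better off

Player 2 best-responds to each possible Row move:
- A: Player 2 compares 10, 13, 4, 15 and picks Z; Row would get 7.
- B: Player 2 compares 16, 13, 7, 7 and picks W; Row would get 18.
- C: Player 2 compares 20, 17, 15, 4 and picks W; Row would get 11.
- D: Player 2 compares 13, 10, 5, 14 and picks Z; Row would get 14.
Among 7, 18, 11, 14, the best is 18 at B. Subgame-perfect outcome: (B, W) with payoffs (18, 16).
For the simultaneous game, intersect best replies.
Row's best replies: W→D; X→D; Y→C; Z→D.
Player 2's best replies: A→Z; B→W; C→W; D→Z.
Only (D, Z) has each player best-responding; Nash payoffs (14, 14).
Player 2 earns 16 sequentially versus 14 at the Nash outcome: better off.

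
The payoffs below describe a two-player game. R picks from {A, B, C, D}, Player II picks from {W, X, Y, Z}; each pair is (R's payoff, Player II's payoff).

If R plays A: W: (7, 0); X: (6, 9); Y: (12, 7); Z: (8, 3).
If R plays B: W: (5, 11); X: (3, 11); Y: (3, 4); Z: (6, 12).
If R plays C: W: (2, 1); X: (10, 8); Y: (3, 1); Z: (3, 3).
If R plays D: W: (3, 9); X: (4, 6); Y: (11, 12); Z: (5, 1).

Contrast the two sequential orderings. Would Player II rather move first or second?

If R leads: Player II's best replies are A→X, B→Z, C→X, D→Y; R's induced payoffs 6, 6, 10, 11; outcome (D, Y), payoffs (11, 12).
If Player II leads: R's best replies are W→A, X→C, Y→A, Z→A; Player II's induced payoffs 0, 8, 7, 3; outcome (C, X), payoffs (10, 8).
Player II gets 8 moving first and 12 moving second, so Player II prefers to move second.

second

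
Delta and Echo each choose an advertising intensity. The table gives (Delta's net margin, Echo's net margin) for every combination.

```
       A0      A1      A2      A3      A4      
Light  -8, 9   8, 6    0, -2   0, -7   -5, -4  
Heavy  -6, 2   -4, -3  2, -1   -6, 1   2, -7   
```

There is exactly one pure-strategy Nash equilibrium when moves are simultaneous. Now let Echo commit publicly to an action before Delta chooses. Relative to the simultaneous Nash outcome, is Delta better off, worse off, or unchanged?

better off

Backward induction with Echo moving first.
- A0: Delta compares -8, -6 and picks Heavy; Echo would get 2.
- A1: Delta compares 8, -4 and picks Light; Echo would get 6.
- A2: Delta compares 0, 2 and picks Heavy; Echo would get -1.
- A3: Delta compares 0, -6 and picks Light; Echo would get -7.
- A4: Delta compares -5, 2 and picks Heavy; Echo would get -7.
Maximizing over 2, 6, -1, -7, -7, Echo chooses A1. Subgame-perfect outcome: (Light, A1) with payoffs (8, 6).
Under simultaneous play:
Delta's best replies: A0→Heavy; A1→Light; A2→Heavy; A3→Light; A4→Heavy.
Echo's best replies: Light→A0; Heavy→A0.
Only (Heavy, A0) has each player best-responding; Nash payoffs (-6, 2).
Delta earns 8 sequentially versus -6 at the Nash outcome: better off.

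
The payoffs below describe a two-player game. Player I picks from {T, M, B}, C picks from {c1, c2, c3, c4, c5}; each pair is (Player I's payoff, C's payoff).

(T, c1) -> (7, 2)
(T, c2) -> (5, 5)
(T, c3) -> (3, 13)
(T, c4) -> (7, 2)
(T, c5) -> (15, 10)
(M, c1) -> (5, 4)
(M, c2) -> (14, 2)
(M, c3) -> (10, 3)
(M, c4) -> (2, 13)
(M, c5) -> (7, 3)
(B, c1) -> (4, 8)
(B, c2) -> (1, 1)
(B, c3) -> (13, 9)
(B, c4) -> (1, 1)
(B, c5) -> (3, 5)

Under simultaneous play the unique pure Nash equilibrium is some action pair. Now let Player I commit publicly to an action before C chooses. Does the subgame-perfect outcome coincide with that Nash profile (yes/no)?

Backward induction with Player I moving first.
- T: C compares 2, 5, 13, 2, 10 and picks c3; Player I would get 3.
- M: C compares 4, 2, 3, 13, 3 and picks c4; Player I would get 2.
- B: C compares 8, 1, 9, 1, 5 and picks c3; Player I would get 13.
Player I's induced payoffs are 3, 2, 13, so Player I commits to B. Subgame-perfect outcome: (B, c3) with payoffs (13, 9).
Now find the simultaneous Nash equilibrium.
Player I's best replies: c1→T; c2→M; c3→B; c4→T; c5→T.
C's best replies: T→c3; M→c4; B→c3.
The unique mutual best reply is (B, c3), giving (13, 9).
Sequential outcome (B, c3) coincides with the Nash profile (B, c3).

yes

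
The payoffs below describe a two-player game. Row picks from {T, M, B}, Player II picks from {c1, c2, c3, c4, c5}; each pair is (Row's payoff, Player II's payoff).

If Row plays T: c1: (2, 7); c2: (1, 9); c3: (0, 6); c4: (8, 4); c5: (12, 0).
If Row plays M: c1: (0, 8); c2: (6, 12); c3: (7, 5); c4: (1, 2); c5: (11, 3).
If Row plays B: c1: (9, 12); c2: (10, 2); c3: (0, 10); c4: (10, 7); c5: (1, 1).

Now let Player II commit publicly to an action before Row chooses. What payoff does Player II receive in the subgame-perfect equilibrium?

12

Solve by backward induction (Player II leads).
- c1: Row compares 2, 0, 9 and picks B; Player II would get 12.
- c2: Row compares 1, 6, 10 and picks B; Player II would get 2.
- c3: Row compares 0, 7, 0 and picks M; Player II would get 5.
- c4: Row compares 8, 1, 10 and picks B; Player II would get 7.
- c5: Row compares 12, 11, 1 and picks T; Player II would get 0.
Player II's induced payoffs are 12, 2, 5, 7, 0, so Player II commits to c1. Subgame-perfect outcome: (B, c1) with payoffs (9, 12).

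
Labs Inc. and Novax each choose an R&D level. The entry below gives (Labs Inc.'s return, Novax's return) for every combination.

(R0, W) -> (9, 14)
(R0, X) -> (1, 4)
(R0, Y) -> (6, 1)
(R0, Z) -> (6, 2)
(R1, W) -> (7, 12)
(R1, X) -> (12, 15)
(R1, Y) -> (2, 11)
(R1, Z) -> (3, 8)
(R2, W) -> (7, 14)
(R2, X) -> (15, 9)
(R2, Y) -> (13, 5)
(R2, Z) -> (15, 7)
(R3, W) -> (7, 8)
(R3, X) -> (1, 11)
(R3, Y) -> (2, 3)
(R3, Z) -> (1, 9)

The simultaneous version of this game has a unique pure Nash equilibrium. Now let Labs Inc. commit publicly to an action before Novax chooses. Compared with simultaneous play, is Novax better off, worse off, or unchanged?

better off

Work backward from Novax's decision.
- R0 → Novax plays W (best of 14, 4, 1, 2); Labs Inc. gets 9.
- R1 → Novax plays X (best of 12, 15, 11, 8); Labs Inc. gets 12.
- R2 → Novax plays W (best of 14, 9, 5, 7); Labs Inc. gets 7.
- R3 → Novax plays X (best of 8, 11, 3, 9); Labs Inc. gets 1.
Maximizing over 9, 12, 7, 1, Labs Inc. chooses R1. Subgame-perfect outcome: (R1, X) with payoffs (12, 15).
Under simultaneous play:
Labs Inc.'s best replies: W→R0; X→R2; Y→R2; Z→R2.
Novax's best replies: R0→W; R1→X; R2→W; R3→X.
The unique mutual best reply is (R0, W), giving (9, 14).
Novax earns 15 sequentially versus 14 at the Nash outcome: better off.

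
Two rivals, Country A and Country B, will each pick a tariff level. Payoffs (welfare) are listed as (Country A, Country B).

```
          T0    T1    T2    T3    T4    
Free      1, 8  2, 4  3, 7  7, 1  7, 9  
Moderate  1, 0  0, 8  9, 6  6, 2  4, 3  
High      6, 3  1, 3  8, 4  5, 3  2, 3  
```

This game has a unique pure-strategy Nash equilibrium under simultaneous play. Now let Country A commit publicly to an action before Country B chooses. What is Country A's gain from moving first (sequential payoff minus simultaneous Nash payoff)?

1

Work backward from Country B's decision.
- Free: Country B compares 8, 4, 7, 1, 9 and picks T4; Country A would get 7.
- Moderate: Country B compares 0, 8, 6, 2, 3 and picks T1; Country A would get 0.
- High: Country B compares 3, 3, 4, 3, 3 and picks T2; Country A would get 8.
Maximizing over 7, 0, 8, Country A chooses High. Subgame-perfect outcome: (High, T2) with payoffs (8, 4).
Under simultaneous play:
Country A's best replies: T0→High; T1→Free; T2→Moderate; T3→Free; T4→Free.
Country B's best replies: Free→T4; Moderate→T1; High→T2.
Only (Free, T4) has each player best-responding; Nash payoffs (7, 9).
Country A's commitment gain: 8 − 7 = 1.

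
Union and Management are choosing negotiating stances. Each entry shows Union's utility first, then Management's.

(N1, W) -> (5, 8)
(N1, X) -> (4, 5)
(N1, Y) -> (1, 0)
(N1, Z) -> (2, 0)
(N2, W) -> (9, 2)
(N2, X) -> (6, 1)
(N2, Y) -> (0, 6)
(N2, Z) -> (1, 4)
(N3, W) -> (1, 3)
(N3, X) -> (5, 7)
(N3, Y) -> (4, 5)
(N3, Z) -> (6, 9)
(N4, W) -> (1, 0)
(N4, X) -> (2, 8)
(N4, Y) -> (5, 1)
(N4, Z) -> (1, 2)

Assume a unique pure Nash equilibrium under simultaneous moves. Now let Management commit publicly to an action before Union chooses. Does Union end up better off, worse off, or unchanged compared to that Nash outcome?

Solve by backward induction (Management leads).
- W → Union plays N2 (best of 5, 9, 1, 1); Management gets 2.
- X → Union plays N2 (best of 4, 6, 5, 2); Management gets 1.
- Y → Union plays N4 (best of 1, 0, 4, 5); Management gets 1.
- Z → Union plays N3 (best of 2, 1, 6, 1); Management gets 9.
Management's induced payoffs are 2, 1, 1, 9, so Management commits to Z. Subgame-perfect outcome: (N3, Z) with payoffs (6, 9).
Now find the simultaneous Nash equilibrium.
Union's best replies: W→N2; X→N2; Y→N4; Z→N3.
Management's best replies: N1→W; N2→Y; N3→Z; N4→X.
The unique mutual best reply is (N3, Z), giving (6, 9).
Union earns 6 sequentially versus 6 at the Nash outcome: unchanged.

unchanged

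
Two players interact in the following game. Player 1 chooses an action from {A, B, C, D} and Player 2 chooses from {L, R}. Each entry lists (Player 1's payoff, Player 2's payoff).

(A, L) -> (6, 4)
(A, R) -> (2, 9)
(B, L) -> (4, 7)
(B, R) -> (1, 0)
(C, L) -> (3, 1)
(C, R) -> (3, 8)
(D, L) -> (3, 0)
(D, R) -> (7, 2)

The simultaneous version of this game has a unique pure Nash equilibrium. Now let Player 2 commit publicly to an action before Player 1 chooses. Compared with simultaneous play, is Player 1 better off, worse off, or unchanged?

worse off

Work backward from Player 1's decision.
- L: Player 1 compares 6, 4, 3, 3 and picks A; Player 2 would get 4.
- R: Player 1 compares 2, 1, 3, 7 and picks D; Player 2 would get 2.
Among 4, 2, the best is 4 at L. Subgame-perfect outcome: (A, L) with payoffs (6, 4).
Now find the simultaneous Nash equilibrium.
Player 1's best replies: L→A; R→D.
Player 2's best replies: A→R; B→L; C→R; D→R.
Only (D, R) has each player best-responding; Nash payoffs (7, 2).
Player 1 earns 6 sequentially versus 7 at the Nash outcome: worse off.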